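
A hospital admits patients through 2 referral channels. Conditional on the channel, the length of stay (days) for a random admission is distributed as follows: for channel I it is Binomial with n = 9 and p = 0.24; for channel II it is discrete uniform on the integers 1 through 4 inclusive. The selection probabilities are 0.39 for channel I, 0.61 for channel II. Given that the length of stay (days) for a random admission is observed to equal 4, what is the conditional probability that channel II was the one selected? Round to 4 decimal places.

0.7867

Likelihoods P(X=4 | ·): I: 0.105995; II: 0.25.
Posterior ∝ prior × likelihood. Numerator for II: 0.61·0.25 = 0.1525.
Normalizing constant: 0.39·0.105995 + 0.61·0.25 = 0.193838.
P(II | observation) = 0.1525 / 0.193838 = 0.78674.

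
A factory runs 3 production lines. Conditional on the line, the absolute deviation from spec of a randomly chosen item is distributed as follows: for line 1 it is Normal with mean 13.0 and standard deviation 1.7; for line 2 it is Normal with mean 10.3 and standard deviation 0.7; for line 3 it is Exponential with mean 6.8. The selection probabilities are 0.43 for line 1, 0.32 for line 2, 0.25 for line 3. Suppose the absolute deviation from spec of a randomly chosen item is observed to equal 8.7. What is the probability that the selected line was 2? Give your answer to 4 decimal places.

Likelihoods f(8.7 | ·): 1: 0.00957568; 2: 0.0418147; 3: 0.0409119.
Posterior ∝ prior × likelihood. Numerator for 2: 0.32·0.0418147 = 0.0133807.
Normalizing constant: 0.43·0.00957568 + 0.32·0.0418147 + 0.25·0.0409119 = 0.0277262.
P(2 | observation) = 0.0133807 / 0.0277262 = 0.482601.

0.4826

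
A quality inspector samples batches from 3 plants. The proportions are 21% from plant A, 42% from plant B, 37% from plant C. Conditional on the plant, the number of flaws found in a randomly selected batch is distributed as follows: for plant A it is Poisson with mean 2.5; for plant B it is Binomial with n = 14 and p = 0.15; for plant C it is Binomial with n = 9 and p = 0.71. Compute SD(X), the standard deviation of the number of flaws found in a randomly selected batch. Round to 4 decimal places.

2.4516

Per component, A: μ=2.5, E[X²]=8.75; B: μ=2.1, E[X²]=6.195; C: μ=6.39, E[X²]=42.6852.
E[X] = 0.21·2.5 + 0.42·2.1 + 0.37·6.39 = 3.7713.
E[X²] = 0.21·8.75 + 0.42·6.195 + 0.37·42.6852 = 20.2329.
Var(X) = E[X²] − (E[X])² = 20.2329 − 14.2227 = 6.01022.
SD(X) = √6.01022 = 2.45158.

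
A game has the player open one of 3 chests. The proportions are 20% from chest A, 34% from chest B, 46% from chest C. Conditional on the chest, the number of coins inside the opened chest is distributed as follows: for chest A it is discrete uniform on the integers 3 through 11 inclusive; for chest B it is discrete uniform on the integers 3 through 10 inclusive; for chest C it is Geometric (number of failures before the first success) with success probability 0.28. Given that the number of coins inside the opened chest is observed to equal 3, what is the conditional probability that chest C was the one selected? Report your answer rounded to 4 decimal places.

0.4262

Likelihoods P(X=3 | ·): A: 0.111111; B: 0.125; C: 0.104509.
Posterior ∝ prior × likelihood. Numerator for C: 0.46·0.104509 = 0.0480743.
Normalizing constant: 0.2·0.111111 + 0.34·0.125 + 0.46·0.104509 = 0.112797.
P(C | observation) = 0.0480743 / 0.112797 = 0.426204.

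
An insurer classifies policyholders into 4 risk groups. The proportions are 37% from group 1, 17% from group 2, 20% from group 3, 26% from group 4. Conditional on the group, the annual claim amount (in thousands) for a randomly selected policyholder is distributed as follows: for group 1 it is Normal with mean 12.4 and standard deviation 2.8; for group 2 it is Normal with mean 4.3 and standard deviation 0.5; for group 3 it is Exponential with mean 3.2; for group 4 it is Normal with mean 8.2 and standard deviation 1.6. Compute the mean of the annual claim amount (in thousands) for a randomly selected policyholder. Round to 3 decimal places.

8.091

Component means — 1: 12.4; 2: 4.3; 3: 3.2; 4: 8.2.
E[X] = 0.37·12.4 + 0.17·4.3 + 0.2·3.2 + 0.26·8.2 = 8.091.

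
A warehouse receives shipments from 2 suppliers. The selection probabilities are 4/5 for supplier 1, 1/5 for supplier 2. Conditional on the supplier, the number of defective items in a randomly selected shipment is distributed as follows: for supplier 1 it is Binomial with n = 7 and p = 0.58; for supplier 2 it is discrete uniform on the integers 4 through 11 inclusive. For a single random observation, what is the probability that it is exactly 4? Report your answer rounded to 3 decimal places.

0.260

Conditional on each supplier, P(X = 4): 1: 0.293446; 2: 0.125.
By total probability, P(X = 4) = 0.8·0.293446 + 0.2·0.125 = 0.259757.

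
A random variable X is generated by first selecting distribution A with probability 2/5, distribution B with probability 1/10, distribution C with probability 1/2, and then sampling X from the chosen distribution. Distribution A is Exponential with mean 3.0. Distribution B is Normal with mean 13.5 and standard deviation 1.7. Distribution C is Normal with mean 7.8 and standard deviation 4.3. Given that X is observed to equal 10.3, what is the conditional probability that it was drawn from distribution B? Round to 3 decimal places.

0.084

Likelihoods f(10.3 | ·): A: 0.0107597; B: 0.0399074; C: 0.0783504.
Posterior ∝ prior × likelihood. Numerator for B: 0.1·0.0399074 = 0.00399074.
Normalizing constant: 0.4·0.0107597 + 0.1·0.0399074 + 0.5·0.0783504 = 0.0474698.
P(B | observation) = 0.00399074 / 0.0474698 = 0.084069.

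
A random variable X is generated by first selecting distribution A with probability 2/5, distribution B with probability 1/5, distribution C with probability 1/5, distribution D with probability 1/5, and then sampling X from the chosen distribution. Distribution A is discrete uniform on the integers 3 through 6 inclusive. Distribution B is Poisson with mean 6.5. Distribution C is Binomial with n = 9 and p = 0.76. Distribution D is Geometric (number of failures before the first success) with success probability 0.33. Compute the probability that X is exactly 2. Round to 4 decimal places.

0.0362

Conditional on each component, P(X = 2): A: 0; B: 0.0317602; C: 0.000953693; D: 0.148137.
By total probability, P(X = 2) = 0.4·0 + 0.2·0.0317602 + 0.2·0.000953693 + 0.2·0.148137 = 0.0361702.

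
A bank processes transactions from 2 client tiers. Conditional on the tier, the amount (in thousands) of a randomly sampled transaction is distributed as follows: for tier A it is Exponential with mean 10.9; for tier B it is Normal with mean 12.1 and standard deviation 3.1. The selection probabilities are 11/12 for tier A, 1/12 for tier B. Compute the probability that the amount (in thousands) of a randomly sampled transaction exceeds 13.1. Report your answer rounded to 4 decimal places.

0.3067

Conditional on each tier, P(X > 13.1): A: 0.300642; B: 0.373506.
By total probability, P(X > 13.1) = 0.916667·0.300642 + 0.0833333·0.373506 = 0.306714.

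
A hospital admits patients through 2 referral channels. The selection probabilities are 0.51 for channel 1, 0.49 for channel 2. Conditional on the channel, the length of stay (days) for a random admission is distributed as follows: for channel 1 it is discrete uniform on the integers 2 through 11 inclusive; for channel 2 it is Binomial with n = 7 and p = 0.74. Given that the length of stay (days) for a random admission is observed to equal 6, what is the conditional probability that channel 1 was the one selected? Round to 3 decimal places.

Likelihoods P(X=6 | ·): 1: 0.1; 2: 0.298856.
Posterior ∝ prior × likelihood. Numerator for 1: 0.51·0.1 = 0.051.
Normalizing constant: 0.51·0.1 + 0.49·0.298856 = 0.197439.
P(1 | observation) = 0.051 / 0.197439 = 0.258307.

0.258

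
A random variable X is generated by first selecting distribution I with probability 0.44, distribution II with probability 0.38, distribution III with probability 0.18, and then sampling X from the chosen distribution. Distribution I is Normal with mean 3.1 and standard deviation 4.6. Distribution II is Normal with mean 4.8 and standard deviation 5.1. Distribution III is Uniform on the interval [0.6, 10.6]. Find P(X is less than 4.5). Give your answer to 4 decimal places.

0.5239

Conditional on each component, P(X < 4.5): I: 0.619569; II: 0.476546; III: 0.39.
By total probability, P(X < 4.5) = 0.44·0.619569 + 0.38·0.476546 + 0.18·0.39 = 0.523898.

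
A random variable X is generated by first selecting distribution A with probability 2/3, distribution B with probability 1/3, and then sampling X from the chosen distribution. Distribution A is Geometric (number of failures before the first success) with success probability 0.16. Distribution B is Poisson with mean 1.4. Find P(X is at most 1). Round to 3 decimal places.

Conditional on each component, P(X ≤ 1): A: 0.2944; B: 0.591833.
By total probability, P(X ≤ 1) = 0.666667·0.2944 + 0.333333·0.591833 = 0.393544.

0.394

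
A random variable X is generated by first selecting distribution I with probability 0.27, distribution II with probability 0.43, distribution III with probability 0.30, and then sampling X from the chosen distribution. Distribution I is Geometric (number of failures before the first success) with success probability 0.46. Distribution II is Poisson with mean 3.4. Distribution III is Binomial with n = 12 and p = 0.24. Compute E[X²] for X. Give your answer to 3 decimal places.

10.639

For each component E[X²] = Var + (mean)², giving I: 3.93006; II: 14.96; III: 10.4832.
Overall E[X²] = 0.27·3.93006 + 0.43·14.96 + 0.3·10.4832 = 10.6389.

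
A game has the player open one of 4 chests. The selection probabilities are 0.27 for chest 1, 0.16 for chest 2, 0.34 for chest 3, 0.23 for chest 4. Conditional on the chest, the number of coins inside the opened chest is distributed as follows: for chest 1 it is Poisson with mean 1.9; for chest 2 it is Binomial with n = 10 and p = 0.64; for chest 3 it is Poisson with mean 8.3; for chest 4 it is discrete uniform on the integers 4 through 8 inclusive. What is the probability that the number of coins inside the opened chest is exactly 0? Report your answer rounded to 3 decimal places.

0.040

Conditional on each chest, P(X = 0): 1: 0.149569; 2: 3.65616e-05; 3: 0.000248517; 4: 0.
By total probability, P(X = 0) = 0.27·0.149569 + 0.16·3.65616e-05 + 0.34·0.000248517 + 0.23·0 = 0.0404739.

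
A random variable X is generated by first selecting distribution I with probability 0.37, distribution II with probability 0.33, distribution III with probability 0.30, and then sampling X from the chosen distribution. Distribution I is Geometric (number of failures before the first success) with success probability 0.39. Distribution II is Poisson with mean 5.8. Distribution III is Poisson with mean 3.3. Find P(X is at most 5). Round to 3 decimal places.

0.774

Conditional on each component, P(X ≤ 5): I: 0.94848; II: 0.478315; III: 0.882877.
By total probability, P(X ≤ 5) = 0.37·0.94848 + 0.33·0.478315 + 0.3·0.882877 = 0.773644.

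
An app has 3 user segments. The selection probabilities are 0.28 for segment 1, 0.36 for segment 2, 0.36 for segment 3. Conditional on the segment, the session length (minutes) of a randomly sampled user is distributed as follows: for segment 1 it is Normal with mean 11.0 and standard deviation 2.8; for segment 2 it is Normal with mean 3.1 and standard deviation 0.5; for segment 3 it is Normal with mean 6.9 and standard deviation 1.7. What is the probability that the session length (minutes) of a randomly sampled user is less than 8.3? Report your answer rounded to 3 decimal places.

Conditional on each segment, P(X < 8.3): 1: 0.167451; 2: 1; 3: 0.794897.
By total probability, P(X < 8.3) = 0.28·0.167451 + 0.36·1 + 0.36·0.794897 = 0.693049.

0.693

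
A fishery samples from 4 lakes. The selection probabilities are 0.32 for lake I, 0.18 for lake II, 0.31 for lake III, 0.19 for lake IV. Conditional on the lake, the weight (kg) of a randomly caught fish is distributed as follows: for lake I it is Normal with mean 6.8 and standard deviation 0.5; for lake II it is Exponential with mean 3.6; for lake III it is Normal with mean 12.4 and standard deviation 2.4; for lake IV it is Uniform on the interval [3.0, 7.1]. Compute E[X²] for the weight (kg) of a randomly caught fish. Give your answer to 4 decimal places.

74.1052

For each component E[X²] = Var + (mean)², giving I: 46.49; II: 25.92; III: 159.52; IV: 26.9033.
Overall E[X²] = 0.32·46.49 + 0.18·25.92 + 0.31·159.52 + 0.19·26.9033 = 74.1052.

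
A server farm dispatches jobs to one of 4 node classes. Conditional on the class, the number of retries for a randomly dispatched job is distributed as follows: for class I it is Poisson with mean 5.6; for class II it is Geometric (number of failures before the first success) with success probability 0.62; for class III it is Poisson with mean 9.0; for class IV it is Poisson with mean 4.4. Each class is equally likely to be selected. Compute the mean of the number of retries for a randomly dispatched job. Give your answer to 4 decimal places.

Component means — I: 5.6; II: 0.612903; III: 9; IV: 4.4.
E[X] = 0.25·5.6 + 0.25·0.612903 + 0.25·9 + 0.25·4.4 = 4.90323.

4.9032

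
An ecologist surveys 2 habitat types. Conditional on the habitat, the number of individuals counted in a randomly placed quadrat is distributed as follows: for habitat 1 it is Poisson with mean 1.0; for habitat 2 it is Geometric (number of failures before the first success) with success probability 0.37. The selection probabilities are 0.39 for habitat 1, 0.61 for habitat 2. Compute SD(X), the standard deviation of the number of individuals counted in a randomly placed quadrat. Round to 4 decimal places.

1.8206

Per component, 1: μ=1, E[X²]=2; 2: μ=1.7027, E[X²]=7.5011.
E[X] = 0.39·1 + 0.61·1.7027 = 1.42865.
E[X²] = 0.39·2 + 0.61·7.5011 = 5.35567.
Var(X) = E[X²] − (E[X])² = 5.35567 − 2.04104 = 3.31463.
SD(X) = √3.31463 = 1.82061.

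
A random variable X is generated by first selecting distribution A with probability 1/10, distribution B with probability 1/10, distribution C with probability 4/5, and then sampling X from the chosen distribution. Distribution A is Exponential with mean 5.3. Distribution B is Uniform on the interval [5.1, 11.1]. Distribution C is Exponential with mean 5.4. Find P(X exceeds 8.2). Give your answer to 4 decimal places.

0.2448

Conditional on each component, P(X > 8.2): A: 0.21285; B: 0.483333; C: 0.219036.
By total probability, P(X > 8.2) = 0.1·0.21285 + 0.1·0.483333 + 0.8·0.219036 = 0.244847.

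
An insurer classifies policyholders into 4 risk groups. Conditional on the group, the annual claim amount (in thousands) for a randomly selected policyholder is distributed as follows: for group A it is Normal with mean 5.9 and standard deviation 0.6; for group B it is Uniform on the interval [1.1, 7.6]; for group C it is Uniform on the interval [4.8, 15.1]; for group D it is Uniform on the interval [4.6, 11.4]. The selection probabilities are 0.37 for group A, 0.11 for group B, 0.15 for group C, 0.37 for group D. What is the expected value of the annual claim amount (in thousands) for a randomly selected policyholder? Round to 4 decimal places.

Component means — A: 5.9; B: 4.35; C: 9.95; D: 8.
E[X] = 0.37·5.9 + 0.11·4.35 + 0.15·9.95 + 0.37·8 = 7.114.

7.1140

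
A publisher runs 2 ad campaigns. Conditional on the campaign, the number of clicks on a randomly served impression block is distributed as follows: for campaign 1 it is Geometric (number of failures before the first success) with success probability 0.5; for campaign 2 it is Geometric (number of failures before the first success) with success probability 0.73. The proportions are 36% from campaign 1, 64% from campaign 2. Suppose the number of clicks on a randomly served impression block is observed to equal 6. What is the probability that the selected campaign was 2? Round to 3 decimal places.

0.060

Likelihoods P(X=6 | ·): 1: 0.0078125; 2: 0.000282817.
Posterior ∝ prior × likelihood. Numerator for 2: 0.64·0.000282817 = 0.000181003.
Normalizing constant: 0.36·0.0078125 + 0.64·0.000282817 = 0.0029935.
P(2 | observation) = 0.000181003 / 0.0029935 = 0.0604652.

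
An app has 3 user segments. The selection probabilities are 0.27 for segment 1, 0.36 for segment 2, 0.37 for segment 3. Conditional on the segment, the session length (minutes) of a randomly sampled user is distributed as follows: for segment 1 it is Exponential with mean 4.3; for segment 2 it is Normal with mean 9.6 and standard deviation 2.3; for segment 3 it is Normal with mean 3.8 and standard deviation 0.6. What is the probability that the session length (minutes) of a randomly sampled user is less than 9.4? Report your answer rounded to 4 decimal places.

Conditional on each segment, P(X < 9.4): 1: 0.88764; 2: 0.465353; 3: 1.
By total probability, P(X < 9.4) = 0.27·0.88764 + 0.36·0.465353 + 0.37·1 = 0.77719.

0.7772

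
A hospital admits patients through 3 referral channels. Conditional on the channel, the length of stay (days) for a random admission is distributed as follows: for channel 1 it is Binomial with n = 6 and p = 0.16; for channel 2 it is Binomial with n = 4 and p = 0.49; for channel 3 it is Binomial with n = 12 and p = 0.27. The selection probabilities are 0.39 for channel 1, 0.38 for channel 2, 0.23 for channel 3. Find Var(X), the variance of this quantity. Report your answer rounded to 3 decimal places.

Per component, 1: μ=0.96, E[X²]=1.728; 2: μ=1.96, E[X²]=4.8412; 3: μ=3.24, E[X²]=12.8628.
E[X] = 0.39·0.96 + 0.38·1.96 + 0.23·3.24 = 1.8644.
E[X²] = 0.39·1.728 + 0.38·4.8412 + 0.23·12.8628 = 5.47202.
Var(X) = E[X²] − (E[X])² = 5.47202 − 3.47599 = 1.99603.

1.996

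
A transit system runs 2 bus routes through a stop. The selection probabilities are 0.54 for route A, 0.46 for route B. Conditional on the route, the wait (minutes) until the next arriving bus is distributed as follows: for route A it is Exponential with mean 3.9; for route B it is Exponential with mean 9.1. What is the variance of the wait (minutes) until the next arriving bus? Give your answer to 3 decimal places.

53.023

Per component, A: μ=3.9, E[X²]=30.42; B: μ=9.1, E[X²]=165.62.
E[X] = 0.54·3.9 + 0.46·9.1 = 6.292.
E[X²] = 0.54·30.42 + 0.46·165.62 = 92.612.
Var(X) = E[X²] − (E[X])² = 92.612 − 39.5893 = 53.0227.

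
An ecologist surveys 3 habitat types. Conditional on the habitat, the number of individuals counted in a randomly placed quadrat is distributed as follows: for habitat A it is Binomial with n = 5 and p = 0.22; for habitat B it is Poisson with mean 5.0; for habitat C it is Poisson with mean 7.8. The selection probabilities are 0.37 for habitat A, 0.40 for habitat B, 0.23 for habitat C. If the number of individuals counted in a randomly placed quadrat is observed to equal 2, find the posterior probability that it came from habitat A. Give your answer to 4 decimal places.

0.6992

Likelihoods P(X=2 | ·): A: 0.229683; B: 0.0842243; C: 0.0124641.
Posterior ∝ prior × likelihood. Numerator for A: 0.37·0.229683 = 0.0849828.
Normalizing constant: 0.37·0.229683 + 0.4·0.0842243 + 0.23·0.0124641 = 0.121539.
P(A | observation) = 0.0849828 / 0.121539 = 0.699221.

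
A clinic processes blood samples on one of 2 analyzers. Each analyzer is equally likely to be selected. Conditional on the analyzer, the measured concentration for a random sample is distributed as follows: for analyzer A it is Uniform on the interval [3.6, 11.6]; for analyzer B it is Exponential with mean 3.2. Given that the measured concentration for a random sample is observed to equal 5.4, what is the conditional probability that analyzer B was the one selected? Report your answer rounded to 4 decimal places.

Likelihoods f(5.4 | ·): A: 0.125; B: 0.0578067.
Posterior ∝ prior × likelihood. Numerator for B: 0.5·0.0578067 = 0.0289033.
Normalizing constant: 0.5·0.125 + 0.5·0.0578067 = 0.0914033.
P(B | observation) = 0.0289033 / 0.0914033 = 0.316218.

0.3162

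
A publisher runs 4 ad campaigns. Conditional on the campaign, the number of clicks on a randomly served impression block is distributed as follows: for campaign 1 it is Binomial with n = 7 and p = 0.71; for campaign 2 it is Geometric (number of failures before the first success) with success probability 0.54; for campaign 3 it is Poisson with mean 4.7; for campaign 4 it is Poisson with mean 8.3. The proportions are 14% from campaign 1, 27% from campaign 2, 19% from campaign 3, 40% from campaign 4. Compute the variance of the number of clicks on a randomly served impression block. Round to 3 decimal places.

Per component, 1: μ=4.97, E[X²]=26.1422; 2: μ=0.851852, E[X²]=2.30316; 3: μ=4.7, E[X²]=26.79; 4: μ=8.3, E[X²]=77.19.
E[X] = 0.14·4.97 + 0.27·0.851852 + 0.19·4.7 + 0.4·8.3 = 5.1388.
E[X²] = 0.14·26.1422 + 0.27·2.30316 + 0.19·26.79 + 0.4·77.19 = 40.2479.
Var(X) = E[X²] − (E[X])² = 40.2479 − 26.4073 = 13.8406.

13.841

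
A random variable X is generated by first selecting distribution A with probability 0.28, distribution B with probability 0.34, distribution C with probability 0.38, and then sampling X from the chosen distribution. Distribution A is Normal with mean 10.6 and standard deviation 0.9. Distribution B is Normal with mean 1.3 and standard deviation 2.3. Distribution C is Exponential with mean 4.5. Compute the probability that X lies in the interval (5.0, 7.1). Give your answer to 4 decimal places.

0.0630

Conditional on each component, P(5.0 < X < 7.1): A: 5.03519e-05; B: 0.0480026; C: 0.12276.
By total probability, P(5.0 < X < 7.1) = 0.28·5.03519e-05 + 0.34·0.0480026 + 0.38·0.12276 = 0.0629837.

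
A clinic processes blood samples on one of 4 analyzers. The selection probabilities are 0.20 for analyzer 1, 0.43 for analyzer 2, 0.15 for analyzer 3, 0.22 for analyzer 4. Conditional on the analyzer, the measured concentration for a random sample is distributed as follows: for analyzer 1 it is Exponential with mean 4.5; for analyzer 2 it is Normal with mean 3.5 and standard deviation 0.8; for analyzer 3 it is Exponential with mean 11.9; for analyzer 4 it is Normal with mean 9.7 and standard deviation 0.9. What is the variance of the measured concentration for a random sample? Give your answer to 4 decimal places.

37.0107

Per component, 1: μ=4.5, E[X²]=40.5; 2: μ=3.5, E[X²]=12.89; 3: μ=11.9, E[X²]=283.22; 4: μ=9.7, E[X²]=94.9.
E[X] = 0.2·4.5 + 0.43·3.5 + 0.15·11.9 + 0.22·9.7 = 6.324.
E[X²] = 0.2·40.5 + 0.43·12.89 + 0.15·283.22 + 0.22·94.9 = 77.0037.
Var(X) = E[X²] − (E[X])² = 77.0037 − 39.993 = 37.0107.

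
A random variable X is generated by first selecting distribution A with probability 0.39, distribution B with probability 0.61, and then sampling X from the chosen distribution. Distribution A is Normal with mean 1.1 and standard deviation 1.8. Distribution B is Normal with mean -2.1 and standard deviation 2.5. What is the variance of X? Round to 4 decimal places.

Per component, A: μ=1.1, E[X²]=4.45; B: μ=-2.1, E[X²]=10.66.
E[X] = 0.39·1.1 + 0.61·-2.1 = -0.852.
E[X²] = 0.39·4.45 + 0.61·10.66 = 8.2381.
Var(X) = E[X²] − (E[X])² = 8.2381 − 0.725904 = 7.5122.

7.5122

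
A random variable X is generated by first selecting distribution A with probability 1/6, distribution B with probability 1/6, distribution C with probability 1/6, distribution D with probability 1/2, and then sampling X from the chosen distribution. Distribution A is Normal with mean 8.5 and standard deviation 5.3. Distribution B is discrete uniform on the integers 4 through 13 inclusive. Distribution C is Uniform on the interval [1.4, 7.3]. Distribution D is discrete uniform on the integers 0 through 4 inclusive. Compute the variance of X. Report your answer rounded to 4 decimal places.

15.9988

Per component, A: μ=8.5, E[X²]=100.34; B: μ=8.5, E[X²]=80.5; C: μ=4.35, E[X²]=21.8233; D: μ=2, E[X²]=6.
E[X] = 0.166667·8.5 + 0.166667·8.5 + 0.166667·4.35 + 0.5·2 = 4.55833.
E[X²] = 0.166667·100.34 + 0.166667·80.5 + 0.166667·21.8233 + 0.5·6 = 36.7772.
Var(X) = E[X²] − (E[X])² = 36.7772 − 20.7784 = 15.9988.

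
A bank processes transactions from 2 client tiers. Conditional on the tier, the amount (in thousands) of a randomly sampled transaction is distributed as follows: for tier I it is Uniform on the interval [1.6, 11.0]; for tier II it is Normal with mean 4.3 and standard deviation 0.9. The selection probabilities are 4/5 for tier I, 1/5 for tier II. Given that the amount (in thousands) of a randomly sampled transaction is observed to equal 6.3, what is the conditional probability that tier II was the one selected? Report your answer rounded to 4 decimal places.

Likelihoods f(6.3 | ·): I: 0.106383; II: 0.0375263.
Posterior ∝ prior × likelihood. Numerator for II: 0.2·0.0375263 = 0.00750526.
Normalizing constant: 0.8·0.106383 + 0.2·0.0375263 = 0.0926116.
P(II | observation) = 0.00750526 / 0.0926116 = 0.0810401.

0.0810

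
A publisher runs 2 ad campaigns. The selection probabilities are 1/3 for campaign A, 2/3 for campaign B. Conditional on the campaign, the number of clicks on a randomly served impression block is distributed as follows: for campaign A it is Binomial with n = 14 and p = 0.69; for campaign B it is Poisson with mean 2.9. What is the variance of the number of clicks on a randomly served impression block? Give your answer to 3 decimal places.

13.087

Per component, A: μ=9.66, E[X²]=96.3102; B: μ=2.9, E[X²]=11.31.
E[X] = 0.333333·9.66 + 0.666667·2.9 = 5.15333.
E[X²] = 0.333333·96.3102 + 0.666667·11.31 = 39.6434.
Var(X) = E[X²] − (E[X])² = 39.6434 − 26.5568 = 13.0866.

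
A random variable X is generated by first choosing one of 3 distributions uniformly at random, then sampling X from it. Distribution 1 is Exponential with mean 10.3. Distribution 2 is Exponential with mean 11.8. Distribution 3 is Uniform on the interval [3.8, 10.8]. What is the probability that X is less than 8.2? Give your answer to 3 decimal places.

Conditional on each component, P(X < 8.2): 1: 0.548923; 2: 0.500883; 3: 0.628571.
By total probability, P(X < 8.2) = 0.333333·0.548923 + 0.333333·0.500883 + 0.333333·0.628571 = 0.559459.

0.559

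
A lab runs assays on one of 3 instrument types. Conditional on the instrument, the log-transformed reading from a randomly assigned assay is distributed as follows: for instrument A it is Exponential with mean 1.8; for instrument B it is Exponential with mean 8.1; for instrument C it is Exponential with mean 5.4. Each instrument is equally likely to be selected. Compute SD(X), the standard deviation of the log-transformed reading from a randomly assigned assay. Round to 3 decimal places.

6.271

Per component, A: μ=1.8, E[X²]=6.48; B: μ=8.1, E[X²]=131.22; C: μ=5.4, E[X²]=58.32.
E[X] = 0.333333·1.8 + 0.333333·8.1 + 0.333333·5.4 = 5.1.
E[X²] = 0.333333·6.48 + 0.333333·131.22 + 0.333333·58.32 = 65.34.
Var(X) = E[X²] − (E[X])² = 65.34 − 26.01 = 39.33.
SD(X) = √39.33 = 6.27136.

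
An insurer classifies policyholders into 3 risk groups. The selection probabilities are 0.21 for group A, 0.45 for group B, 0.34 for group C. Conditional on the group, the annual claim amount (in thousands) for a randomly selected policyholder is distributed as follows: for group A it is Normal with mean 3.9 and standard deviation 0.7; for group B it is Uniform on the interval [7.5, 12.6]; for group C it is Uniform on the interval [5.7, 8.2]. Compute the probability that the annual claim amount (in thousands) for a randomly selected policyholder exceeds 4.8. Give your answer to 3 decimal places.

Conditional on each group, P(X > 4.8): A: 0.0992714; B: 1; C: 1.
By total probability, P(X > 4.8) = 0.21·0.0992714 + 0.45·1 + 0.34·1 = 0.810847.

0.811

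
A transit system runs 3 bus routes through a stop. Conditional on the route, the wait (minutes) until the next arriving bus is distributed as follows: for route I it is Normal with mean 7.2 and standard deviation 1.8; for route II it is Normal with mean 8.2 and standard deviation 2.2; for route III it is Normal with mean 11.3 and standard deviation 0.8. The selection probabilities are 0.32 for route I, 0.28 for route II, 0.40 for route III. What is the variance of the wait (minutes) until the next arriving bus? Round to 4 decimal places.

Per component, I: μ=7.2, E[X²]=55.08; II: μ=8.2, E[X²]=72.08; III: μ=11.3, E[X²]=128.33.
E[X] = 0.32·7.2 + 0.28·8.2 + 0.4·11.3 = 9.12.
E[X²] = 0.32·55.08 + 0.28·72.08 + 0.4·128.33 = 89.14.
Var(X) = E[X²] − (E[X])² = 89.14 − 83.1744 = 5.9656.

5.9656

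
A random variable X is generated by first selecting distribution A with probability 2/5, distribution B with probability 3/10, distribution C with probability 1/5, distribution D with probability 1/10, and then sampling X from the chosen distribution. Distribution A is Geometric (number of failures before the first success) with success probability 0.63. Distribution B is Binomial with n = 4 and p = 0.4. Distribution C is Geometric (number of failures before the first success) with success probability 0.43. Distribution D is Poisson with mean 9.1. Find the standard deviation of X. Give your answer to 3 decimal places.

2.855

Per component, A: μ=0.587302, E[X²]=1.27715; B: μ=1.6, E[X²]=3.52; C: μ=1.32558, E[X²]=4.83991; D: μ=9.1, E[X²]=91.91.
E[X] = 0.4·0.587302 + 0.3·1.6 + 0.2·1.32558 + 0.1·9.1 = 1.89004.
E[X²] = 0.4·1.27715 + 0.3·3.52 + 0.2·4.83991 + 0.1·91.91 = 11.7258.
Var(X) = E[X²] − (E[X])² = 11.7258 − 3.57224 = 8.1536.
SD(X) = √8.1536 = 2.85545.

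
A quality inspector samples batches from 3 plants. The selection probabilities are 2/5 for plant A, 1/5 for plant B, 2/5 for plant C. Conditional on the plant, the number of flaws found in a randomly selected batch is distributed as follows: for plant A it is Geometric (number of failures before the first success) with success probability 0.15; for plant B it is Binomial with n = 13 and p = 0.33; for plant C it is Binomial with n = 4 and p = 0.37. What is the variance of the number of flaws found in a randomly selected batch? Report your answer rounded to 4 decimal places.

19.6467

Per component, A: μ=5.66667, E[X²]=69.8889; B: μ=4.29, E[X²]=21.2784; C: μ=1.48, E[X²]=3.1228.
E[X] = 0.4·5.66667 + 0.2·4.29 + 0.4·1.48 = 3.71667.
E[X²] = 0.4·69.8889 + 0.2·21.2784 + 0.4·3.1228 = 33.4604.
Var(X) = E[X²] − (E[X])² = 33.4604 − 13.8136 = 19.6467.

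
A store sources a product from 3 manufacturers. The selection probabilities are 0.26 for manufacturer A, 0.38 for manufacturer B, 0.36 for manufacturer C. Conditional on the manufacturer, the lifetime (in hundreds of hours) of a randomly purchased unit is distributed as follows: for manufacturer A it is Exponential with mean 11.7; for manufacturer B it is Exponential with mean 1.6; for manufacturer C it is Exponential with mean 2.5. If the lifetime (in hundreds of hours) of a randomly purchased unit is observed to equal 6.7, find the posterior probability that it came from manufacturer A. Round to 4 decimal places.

0.4818

Likelihoods f(6.7 | ·): A: 0.0482076; B: 0.00949012; C: 0.0274253.
Posterior ∝ prior × likelihood. Numerator for A: 0.26·0.0482076 = 0.012534.
Normalizing constant: 0.26·0.0482076 + 0.38·0.00949012 + 0.36·0.0274253 = 0.0260133.
P(A | observation) = 0.012534 / 0.0260133 = 0.481829.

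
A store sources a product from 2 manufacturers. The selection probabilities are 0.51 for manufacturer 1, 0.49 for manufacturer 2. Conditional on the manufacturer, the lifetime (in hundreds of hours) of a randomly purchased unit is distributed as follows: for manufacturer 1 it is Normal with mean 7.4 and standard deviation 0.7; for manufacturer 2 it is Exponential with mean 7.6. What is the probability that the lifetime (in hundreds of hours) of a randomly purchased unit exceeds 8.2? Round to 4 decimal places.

Conditional on each manufacturer, P(X > 8.2): 1: 0.126549; 2: 0.339953.
By total probability, P(X > 8.2) = 0.51·0.126549 + 0.49·0.339953 = 0.231117.

0.2311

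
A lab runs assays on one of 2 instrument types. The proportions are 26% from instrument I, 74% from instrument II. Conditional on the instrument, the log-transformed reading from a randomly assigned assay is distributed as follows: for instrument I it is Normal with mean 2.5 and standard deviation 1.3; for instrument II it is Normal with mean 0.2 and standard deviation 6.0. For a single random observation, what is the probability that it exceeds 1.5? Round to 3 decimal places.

0.509

Conditional on each instrument, P(X > 1.5): I: 0.779122; II: 0.414234.
By total probability, P(X > 1.5) = 0.26·0.779122 + 0.74·0.414234 = 0.509105.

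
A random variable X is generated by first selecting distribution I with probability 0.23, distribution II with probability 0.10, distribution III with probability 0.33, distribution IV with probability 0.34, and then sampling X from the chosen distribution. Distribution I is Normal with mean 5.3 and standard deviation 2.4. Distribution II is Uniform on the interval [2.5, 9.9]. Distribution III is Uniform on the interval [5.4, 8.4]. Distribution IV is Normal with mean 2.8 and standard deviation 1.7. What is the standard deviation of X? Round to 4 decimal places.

2.4512

Per component, I: μ=5.3, E[X²]=33.85; II: μ=6.2, E[X²]=43.0033; III: μ=6.9, E[X²]=48.36; IV: μ=2.8, E[X²]=10.73.
E[X] = 0.23·5.3 + 0.1·6.2 + 0.33·6.9 + 0.34·2.8 = 5.068.
E[X²] = 0.23·33.85 + 0.1·43.0033 + 0.33·48.36 + 0.34·10.73 = 31.6928.
Var(X) = E[X²] − (E[X])² = 31.6928 − 25.6846 = 6.00821.
SD(X) = √6.00821 = 2.45116.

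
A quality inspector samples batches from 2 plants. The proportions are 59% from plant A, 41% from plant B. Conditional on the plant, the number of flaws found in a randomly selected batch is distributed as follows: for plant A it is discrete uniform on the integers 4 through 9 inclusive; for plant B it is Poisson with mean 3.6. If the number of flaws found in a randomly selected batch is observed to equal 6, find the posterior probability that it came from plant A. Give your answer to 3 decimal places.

Likelihoods P(X=6 | ·): A: 0.166667; B: 0.0826081.
Posterior ∝ prior × likelihood. Numerator for A: 0.59·0.166667 = 0.0983333.
Normalizing constant: 0.59·0.166667 + 0.41·0.0826081 = 0.132203.
P(A | observation) = 0.0983333 / 0.132203 = 0.743808.

0.744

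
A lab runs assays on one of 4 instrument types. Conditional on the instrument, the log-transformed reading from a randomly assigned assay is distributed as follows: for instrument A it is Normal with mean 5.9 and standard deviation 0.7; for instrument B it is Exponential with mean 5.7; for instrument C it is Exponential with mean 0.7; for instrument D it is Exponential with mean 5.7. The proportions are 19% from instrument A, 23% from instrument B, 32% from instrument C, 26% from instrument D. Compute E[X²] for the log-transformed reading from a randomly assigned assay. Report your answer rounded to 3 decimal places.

38.861

For each component E[X²] = Var + (mean)², giving A: 35.3; B: 64.98; C: 0.98; D: 64.98.
Overall E[X²] = 0.19·35.3 + 0.23·64.98 + 0.32·0.98 + 0.26·64.98 = 38.8608.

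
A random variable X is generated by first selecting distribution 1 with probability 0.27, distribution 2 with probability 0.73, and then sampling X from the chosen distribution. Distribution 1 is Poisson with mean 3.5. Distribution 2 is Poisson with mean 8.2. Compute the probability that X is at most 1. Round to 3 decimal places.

0.039

Conditional on each component, P(X ≤ 1): 1: 0.135888; 2: 0.00252681.
By total probability, P(X ≤ 1) = 0.27·0.135888 + 0.73·0.00252681 = 0.0385344.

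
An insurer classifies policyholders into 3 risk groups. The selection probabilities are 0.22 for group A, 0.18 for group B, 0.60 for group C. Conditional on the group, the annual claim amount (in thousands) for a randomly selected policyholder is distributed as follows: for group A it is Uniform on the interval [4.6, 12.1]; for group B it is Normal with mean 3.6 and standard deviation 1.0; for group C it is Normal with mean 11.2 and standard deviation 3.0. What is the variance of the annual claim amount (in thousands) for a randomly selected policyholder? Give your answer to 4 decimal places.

Per component, A: μ=8.35, E[X²]=74.41; B: μ=3.6, E[X²]=13.96; C: μ=11.2, E[X²]=134.44.
E[X] = 0.22·8.35 + 0.18·3.6 + 0.6·11.2 = 9.205.
E[X²] = 0.22·74.41 + 0.18·13.96 + 0.6·134.44 = 99.547.
Var(X) = E[X²] − (E[X])² = 99.547 − 84.732 = 14.815.

14.8150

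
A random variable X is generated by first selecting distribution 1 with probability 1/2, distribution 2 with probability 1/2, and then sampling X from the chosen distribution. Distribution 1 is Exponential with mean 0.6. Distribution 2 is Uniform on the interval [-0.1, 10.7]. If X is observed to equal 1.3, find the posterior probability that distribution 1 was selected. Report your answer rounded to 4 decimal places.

Likelihoods f(1.3 | ·): 1: 0.190931; 2: 0.0925926.
Posterior ∝ prior × likelihood. Numerator for 1: 0.5·0.190931 = 0.0954657.
Normalizing constant: 0.5·0.190931 + 0.5·0.0925926 = 0.141762.
P(1 | observation) = 0.0954657 / 0.141762 = 0.673422.

0.6734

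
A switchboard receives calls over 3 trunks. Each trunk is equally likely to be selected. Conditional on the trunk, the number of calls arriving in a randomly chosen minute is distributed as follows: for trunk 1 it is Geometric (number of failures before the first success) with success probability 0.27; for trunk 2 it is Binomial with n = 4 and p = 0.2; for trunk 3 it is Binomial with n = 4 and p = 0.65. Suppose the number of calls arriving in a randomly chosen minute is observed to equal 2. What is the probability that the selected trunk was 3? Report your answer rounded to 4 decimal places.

0.5107

Likelihoods P(X=2 | ·): 1: 0.143883; 2: 0.1536; 3: 0.310537.
Posterior ∝ prior × likelihood. Numerator for 3: 0.333333·0.310537 = 0.103512.
Normalizing constant: 0.333333·0.143883 + 0.333333·0.1536 + 0.333333·0.310537 = 0.202674.
P(3 | observation) = 0.103512 / 0.202674 = 0.510735.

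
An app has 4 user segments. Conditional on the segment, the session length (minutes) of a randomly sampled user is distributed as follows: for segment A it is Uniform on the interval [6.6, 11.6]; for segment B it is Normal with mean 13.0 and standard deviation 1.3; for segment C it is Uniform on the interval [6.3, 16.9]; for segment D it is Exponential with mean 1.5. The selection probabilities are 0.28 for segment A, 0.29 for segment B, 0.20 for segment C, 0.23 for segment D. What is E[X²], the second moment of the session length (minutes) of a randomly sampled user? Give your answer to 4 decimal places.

103.0899

For each component E[X²] = Var + (mean)², giving A: 84.8933; B: 170.69; C: 143.923; D: 4.5.
Overall E[X²] = 0.28·84.8933 + 0.29·170.69 + 0.2·143.923 + 0.23·4.5 = 103.09.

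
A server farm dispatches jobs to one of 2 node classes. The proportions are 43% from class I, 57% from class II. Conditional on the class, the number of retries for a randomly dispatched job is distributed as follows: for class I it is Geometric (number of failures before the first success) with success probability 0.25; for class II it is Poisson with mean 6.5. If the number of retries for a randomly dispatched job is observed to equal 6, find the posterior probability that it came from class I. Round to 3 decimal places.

Likelihoods P(X=6 | ·): I: 0.0444946; II: 0.157483.
Posterior ∝ prior × likelihood. Numerator for I: 0.43·0.0444946 = 0.0191327.
Normalizing constant: 0.43·0.0444946 + 0.57·0.157483 = 0.108898.
P(I | observation) = 0.0191327 / 0.108898 = 0.175694.

0.176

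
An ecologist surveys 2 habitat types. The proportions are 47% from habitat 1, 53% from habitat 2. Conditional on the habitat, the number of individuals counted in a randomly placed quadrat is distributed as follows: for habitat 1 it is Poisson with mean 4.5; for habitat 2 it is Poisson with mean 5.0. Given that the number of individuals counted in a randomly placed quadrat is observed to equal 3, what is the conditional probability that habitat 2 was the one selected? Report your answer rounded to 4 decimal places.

Likelihoods P(X=3 | ·): 1: 0.168718; 2: 0.140374.
Posterior ∝ prior × likelihood. Numerator for 2: 0.53·0.140374 = 0.0743982.
Normalizing constant: 0.47·0.168718 + 0.53·0.140374 = 0.153696.
P(2 | observation) = 0.0743982 / 0.153696 = 0.484062.

0.4841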